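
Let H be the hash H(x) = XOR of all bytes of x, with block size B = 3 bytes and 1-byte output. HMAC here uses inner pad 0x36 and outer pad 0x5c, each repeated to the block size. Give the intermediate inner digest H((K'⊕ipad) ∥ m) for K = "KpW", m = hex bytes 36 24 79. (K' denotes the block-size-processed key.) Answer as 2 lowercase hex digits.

Key "KpW" = 4b 70 57 is exactly B = 3 bytes: K' = 4b 70 57.
K' ⊕ ipad = 7d 46 61.
Inner input = 7d 46 61 ∥ 36 24 79.
Inner hash: XOR 7d⊕46⊕61⊕36⊕24⊕79 = 31.

31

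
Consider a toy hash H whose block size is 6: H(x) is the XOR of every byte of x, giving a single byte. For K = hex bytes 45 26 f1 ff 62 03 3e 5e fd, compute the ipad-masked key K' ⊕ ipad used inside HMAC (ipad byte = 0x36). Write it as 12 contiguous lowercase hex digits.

a73636363636

Key hex bytes 45 26 f1 ff 62 03 3e 5e fd is 9 bytes > B = 6, so hash it first: H(key) = 91, then zero-pad to 6 bytes: K' = 91 00 00 00 00 00.
XOR each byte with 0x36: 91⊕36=a7, 00⊕36=36, 00⊕36=36, 00⊕36=36, 00⊕36=36, 00⊕36=36.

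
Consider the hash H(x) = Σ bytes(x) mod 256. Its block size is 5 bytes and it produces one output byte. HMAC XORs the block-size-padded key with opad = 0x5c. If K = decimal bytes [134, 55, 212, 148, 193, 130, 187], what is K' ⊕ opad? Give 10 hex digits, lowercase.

Key decimal bytes [134, 55, 212, 148, 193, 130, 187] = 86 37 d4 94 c1 82 bb is 7 bytes > B = 5, so hash it first: H(key) = 23, then zero-pad to 5 bytes: K' = 23 00 00 00 00.
XOR each byte with 0x5c: 23⊕5c=7f, 00⊕5c=5c, 00⊕5c=5c, 00⊕5c=5c, 00⊕5c=5c.

7f5c5c5c5c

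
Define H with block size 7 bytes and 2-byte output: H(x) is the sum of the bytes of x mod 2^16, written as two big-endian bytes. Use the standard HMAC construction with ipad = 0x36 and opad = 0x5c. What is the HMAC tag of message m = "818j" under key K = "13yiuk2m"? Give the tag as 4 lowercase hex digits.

Key "13yiuk2m" = 31 33 79 69 75 6b 32 6d is 8 bytes > B = 7, so hash it first: H(key) = 02 c5, then zero-pad to 7 bytes: K' = 02 c5 00 00 00 00 00.
K' ⊕ ipad = 34 f3 36 36 36 36 36.  K' ⊕ opad = 5e 99 5c 5c 5c 5c 5c.
Inner input = (K'⊕ipad) ∥ m = 34 f3 36 36 36 36 36 ∥ 38 31 38 6a.
Inner hash: sum = 52+243+54+54+54+54+54+56+49+56+106 = 832 → 03 40.
Outer input = (K'⊕opad) ∥ inner = 5e 99 5c 5c 5c 5c 5c ∥ 03 40.
Outer hash (tag): sum = 94+153+92+92+92+92+92+3+64 = 774 → 03 06.

0306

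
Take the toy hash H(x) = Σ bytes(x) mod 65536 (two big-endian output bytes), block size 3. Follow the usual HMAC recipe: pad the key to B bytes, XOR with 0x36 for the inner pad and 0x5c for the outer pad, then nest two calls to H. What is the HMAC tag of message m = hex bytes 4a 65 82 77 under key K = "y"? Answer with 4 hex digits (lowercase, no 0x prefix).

0142

Key "y" = 79 is 1 byte ≤ B = 3; zero-pad to 3 bytes: K' = 79 00 00.
K' ⊕ ipad = 4f 36 36.  K' ⊕ opad = 25 5c 5c.
Inner input = (K'⊕ipad) ∥ m = 4f 36 36 ∥ 4a 65 82 77.
Inner hash: sum = 79+54+54+74+101+130+119 = 611 → 02 63.
Outer input = (K'⊕opad) ∥ inner = 25 5c 5c ∥ 02 63.
Outer hash (tag): sum = 37+92+92+2+99 = 322 → 01 42.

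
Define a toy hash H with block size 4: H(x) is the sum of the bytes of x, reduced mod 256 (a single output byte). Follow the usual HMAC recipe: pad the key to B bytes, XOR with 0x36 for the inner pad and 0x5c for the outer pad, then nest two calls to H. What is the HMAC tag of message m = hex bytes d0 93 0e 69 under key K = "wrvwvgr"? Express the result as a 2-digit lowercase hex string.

Key "wrvwvgr" = 77 72 76 77 76 67 72 is 7 bytes > B = 4, so hash it first: H(key) = 25, then zero-pad to 4 bytes: K' = 25 00 00 00.
K' ⊕ ipad = 13 36 36 36.  K' ⊕ opad = 79 5c 5c 5c.
Inner input = (K'⊕ipad) ∥ m = 13 36 36 36 ∥ d0 93 0e 69.
Inner hash: sum = 19+54+54+54+208+147+14+105 = 655; mod 256 = 143 → 8f.
Outer input = (K'⊕opad) ∥ inner = 79 5c 5c 5c ∥ 8f.
Outer hash (tag): sum = 121+92+92+92+143 = 540; mod 256 = 28 → 1c.

1c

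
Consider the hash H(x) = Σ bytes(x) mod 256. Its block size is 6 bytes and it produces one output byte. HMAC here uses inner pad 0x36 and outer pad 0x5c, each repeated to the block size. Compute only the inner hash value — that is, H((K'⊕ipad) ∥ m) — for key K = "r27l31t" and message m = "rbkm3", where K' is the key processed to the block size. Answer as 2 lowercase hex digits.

Key "r27l31t" = 72 32 37 6c 33 31 74 is 7 bytes > B = 6, so hash it first: H(key) = 1f, then zero-pad to 6 bytes: K' = 1f 00 00 00 00 00.
K' ⊕ ipad = 29 36 36 36 36 36.
Inner input = 29 36 36 36 36 36 ∥ 72 62 6b 6d 33.
Inner hash: sum = 41+54+54+54+54+54+114+98+107+109+51 = 790; mod 256 = 22 → 16.

16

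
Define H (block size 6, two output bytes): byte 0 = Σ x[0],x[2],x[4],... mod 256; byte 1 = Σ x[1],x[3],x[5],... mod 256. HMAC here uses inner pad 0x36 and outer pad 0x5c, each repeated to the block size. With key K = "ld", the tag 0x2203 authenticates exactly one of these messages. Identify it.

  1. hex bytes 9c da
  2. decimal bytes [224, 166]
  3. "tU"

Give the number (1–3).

3

Key "ld" = 6c 64 is 2 bytes ≤ B = 6; zero-pad to 6 bytes: K' = 6c 64 00 00 00 00.
K' ⊕ ipad = 5a 52 36 36 36 36; K' ⊕ opad = 30 38 5c 5c 5c 5c.
m1: inner = H(5a 52 36 36 36 36 9c da) = 62 98; tag = H(30 38 5c 5c 5c 5c 62 98) = 4a88
m2: inner = H(5a 52 36 36 36 36 e0 a6) = a6 64; tag = H(30 38 5c 5c 5c 5c a6 64) = 8e54
m3: inner = H(5a 52 36 36 36 36 74 55) = 3a 13; tag = H(30 38 5c 5c 5c 5c 3a 13) = 2203 ← matches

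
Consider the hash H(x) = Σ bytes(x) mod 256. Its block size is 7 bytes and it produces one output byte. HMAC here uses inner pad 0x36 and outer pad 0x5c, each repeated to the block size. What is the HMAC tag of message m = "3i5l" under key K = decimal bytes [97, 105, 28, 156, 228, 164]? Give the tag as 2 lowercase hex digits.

Key decimal bytes [97, 105, 28, 156, 228, 164] = 61 69 1c 9c e4 a4 is 6 bytes ≤ B = 7; zero-pad to 7 bytes: K' = 61 69 1c 9c e4 a4 00.
K' ⊕ ipad = 57 5f 2a aa d2 92 36.  K' ⊕ opad = 3d 35 40 c0 b8 f8 5c.
Inner input = (K'⊕ipad) ∥ m = 57 5f 2a aa d2 92 36 ∥ 33 69 35 6c.
Inner hash: sum = 87+95+42+170+210+146+54+51+105+53+108 = 1121; mod 256 = 97 → 61.
Outer input = (K'⊕opad) ∥ inner = 3d 35 40 c0 b8 f8 5c ∥ 61.
Outer hash (tag): sum = 61+53+64+192+184+248+92+97 = 991; mod 256 = 223 → df.

df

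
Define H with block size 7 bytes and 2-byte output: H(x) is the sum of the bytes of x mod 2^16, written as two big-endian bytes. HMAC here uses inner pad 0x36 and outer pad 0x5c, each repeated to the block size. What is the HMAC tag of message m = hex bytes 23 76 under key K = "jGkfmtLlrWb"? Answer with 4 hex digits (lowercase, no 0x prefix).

0289

Key "jGkfmtLlrWb" = 6a 47 6b 66 6d 74 4c 6c 72 57 62 is 11 bytes > B = 7, so hash it first: H(key) = 04 46, then zero-pad to 7 bytes: K' = 04 46 00 00 00 00 00.
K' ⊕ ipad = 32 70 36 36 36 36 36.  K' ⊕ opad = 58 1a 5c 5c 5c 5c 5c.
Inner input = (K'⊕ipad) ∥ m = 32 70 36 36 36 36 36 ∥ 23 76.
Inner hash: sum = 50+112+54+54+54+54+54+35+118 = 585 → 02 49.
Outer input = (K'⊕opad) ∥ inner = 58 1a 5c 5c 5c 5c 5c ∥ 02 49.
Outer hash (tag): sum = 88+26+92+92+92+92+92+2+73 = 649 → 02 89.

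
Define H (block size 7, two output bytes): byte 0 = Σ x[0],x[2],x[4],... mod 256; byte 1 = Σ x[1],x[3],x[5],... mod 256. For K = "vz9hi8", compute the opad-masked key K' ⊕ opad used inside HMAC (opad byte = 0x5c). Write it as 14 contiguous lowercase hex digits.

Key "vz9hi8" = 76 7a 39 68 69 38 is 6 bytes ≤ B = 7; zero-pad to 7 bytes: K' = 76 7a 39 68 69 38 00.
XOR each byte with 0x5c: 76⊕5c=2a, 7a⊕5c=26, 39⊕5c=65, 68⊕5c=34, 69⊕5c=35, 38⊕5c=64, 00⊕5c=5c.

2a26653435645c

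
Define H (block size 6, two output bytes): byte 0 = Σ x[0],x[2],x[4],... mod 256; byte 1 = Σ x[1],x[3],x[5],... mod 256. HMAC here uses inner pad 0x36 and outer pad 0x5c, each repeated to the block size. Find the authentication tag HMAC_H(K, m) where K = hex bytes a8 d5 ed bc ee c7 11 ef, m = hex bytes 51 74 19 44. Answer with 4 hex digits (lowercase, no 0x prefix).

Key hex bytes a8 d5 ed bc ee c7 11 ef is 8 bytes > B = 6, so hash it first: H(key) = 94 47, then zero-pad to 6 bytes: K' = 94 47 00 00 00 00.
K' ⊕ ipad = a2 71 36 36 36 36.  K' ⊕ opad = c8 1b 5c 5c 5c 5c.
Inner input = (K'⊕ipad) ∥ m = a2 71 36 36 36 36 ∥ 51 74 19 44.
Inner hash: even-index sum = 376 mod 256 = 120; odd-index sum = 405 mod 256 = 149 → 78 95.
Outer input = (K'⊕opad) ∥ inner = c8 1b 5c 5c 5c 5c ∥ 78 95.
Outer hash (tag): even-index sum = 504 mod 256 = 248; odd-index sum = 360 mod 256 = 104 → f8 68.

f868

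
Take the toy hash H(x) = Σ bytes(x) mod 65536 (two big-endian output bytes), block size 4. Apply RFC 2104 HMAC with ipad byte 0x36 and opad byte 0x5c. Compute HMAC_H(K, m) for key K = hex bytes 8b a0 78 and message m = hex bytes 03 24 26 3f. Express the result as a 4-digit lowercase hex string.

02b8

Key hex bytes 8b a0 78 is 3 bytes ≤ B = 4; zero-pad to 4 bytes: K' = 8b a0 78 00.
K' ⊕ ipad = bd 96 4e 36.  K' ⊕ opad = d7 fc 24 5c.
Inner input = (K'⊕ipad) ∥ m = bd 96 4e 36 ∥ 03 24 26 3f.
Inner hash: sum = 189+150+78+54+3+36+38+63 = 611 → 02 63.
Outer input = (K'⊕opad) ∥ inner = d7 fc 24 5c ∥ 02 63.
Outer hash (tag): sum = 215+252+36+92+2+99 = 696 → 02 b8.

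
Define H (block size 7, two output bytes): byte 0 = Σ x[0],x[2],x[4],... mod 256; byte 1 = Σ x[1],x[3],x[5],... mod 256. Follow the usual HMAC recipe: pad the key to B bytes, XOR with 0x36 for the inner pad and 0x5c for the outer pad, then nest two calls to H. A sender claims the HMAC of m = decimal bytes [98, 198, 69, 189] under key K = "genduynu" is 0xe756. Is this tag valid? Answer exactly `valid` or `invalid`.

invalid

Key "genduynu" = 67 65 6e 64 75 79 6e 75 is 8 bytes > B = 7, so hash it first: H(key) = b8 b7, then zero-pad to 7 bytes: K' = b8 b7 00 00 00 00 00.
K' ⊕ ipad = 8e 81 36 36 36 36 36; K' ⊕ opad = e4 eb 5c 5c 5c 5c 5c.
Inner hash: even-index sum = 691 mod 256 = 179; odd-index sum = 404 mod 256 = 148 → b3 94.
Outer hash (recomputed tag): even-index sum = 652 mod 256 = 140; odd-index sum = 598 mod 256 = 86 → 8c 56.
Recomputed tag = 8c56; claimed = e756 → mismatch.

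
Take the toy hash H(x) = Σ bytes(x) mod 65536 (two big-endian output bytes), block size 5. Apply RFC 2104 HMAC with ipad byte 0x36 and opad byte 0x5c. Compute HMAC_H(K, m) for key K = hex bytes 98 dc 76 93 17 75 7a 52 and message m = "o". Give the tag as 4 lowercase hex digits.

0227

Key hex bytes 98 dc 76 93 17 75 7a 52 is 8 bytes > B = 5, so hash it first: H(key) = 03 d5, then zero-pad to 5 bytes: K' = 03 d5 00 00 00.
K' ⊕ ipad = 35 e3 36 36 36.  K' ⊕ opad = 5f 89 5c 5c 5c.
Inner input = (K'⊕ipad) ∥ m = 35 e3 36 36 36 ∥ 6f.
Inner hash: sum = 53+227+54+54+54+111 = 553 → 02 29.
Outer input = (K'⊕opad) ∥ inner = 5f 89 5c 5c 5c ∥ 02 29.
Outer hash (tag): sum = 95+137+92+92+92+2+41 = 551 → 02 27.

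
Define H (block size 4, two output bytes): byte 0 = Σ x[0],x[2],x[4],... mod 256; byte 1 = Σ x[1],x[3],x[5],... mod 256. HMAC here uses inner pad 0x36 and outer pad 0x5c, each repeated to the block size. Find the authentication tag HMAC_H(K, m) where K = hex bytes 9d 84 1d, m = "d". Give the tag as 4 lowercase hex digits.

Key hex bytes 9d 84 1d is 3 bytes ≤ B = 4; zero-pad to 4 bytes: K' = 9d 84 1d 00.
K' ⊕ ipad = ab b2 2b 36.  K' ⊕ opad = c1 d8 41 5c.
Inner input = (K'⊕ipad) ∥ m = ab b2 2b 36 ∥ 64.
Inner hash: even-index sum = 314 mod 256 = 58; odd-index sum = 232 mod 256 = 232 → 3a e8.
Outer input = (K'⊕opad) ∥ inner = c1 d8 41 5c ∥ 3a e8.
Outer hash (tag): even-index sum = 316 mod 256 = 60; odd-index sum = 540 mod 256 = 28 → 3c 1c.

3c1c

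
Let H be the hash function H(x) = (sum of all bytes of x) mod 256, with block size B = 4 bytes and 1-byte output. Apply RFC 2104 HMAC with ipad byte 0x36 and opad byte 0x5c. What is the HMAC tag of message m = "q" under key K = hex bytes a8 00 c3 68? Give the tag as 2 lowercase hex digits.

Key hex bytes a8 00 c3 68 is exactly B = 4 bytes: K' = a8 00 c3 68.
K' ⊕ ipad = 9e 36 f5 5e.  K' ⊕ opad = f4 5c 9f 34.
Inner input = (K'⊕ipad) ∥ m = 9e 36 f5 5e ∥ 71.
Inner hash: sum = 158+54+245+94+113 = 664; mod 256 = 152 → 98.
Outer input = (K'⊕opad) ∥ inner = f4 5c 9f 34 ∥ 98.
Outer hash (tag): sum = 244+92+159+52+152 = 699; mod 256 = 187 → bb.

bb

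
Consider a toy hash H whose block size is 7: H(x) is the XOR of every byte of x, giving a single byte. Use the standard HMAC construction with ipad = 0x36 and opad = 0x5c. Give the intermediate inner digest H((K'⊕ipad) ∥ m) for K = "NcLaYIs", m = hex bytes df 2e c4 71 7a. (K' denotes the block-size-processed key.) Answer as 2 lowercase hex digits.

6b

Key "NcLaYIs" = 4e 63 4c 61 59 49 73 is exactly B = 7 bytes: K' = 4e 63 4c 61 59 49 73.
K' ⊕ ipad = 78 55 7a 57 6f 7f 45.
Inner input = 78 55 7a 57 6f 7f 45 ∥ df 2e c4 71 7a.
Inner hash: XOR 78⊕55⊕7a⊕57⊕6f⊕7f⊕45⊕df⊕2e⊕c4⊕71⊕7a = 6b.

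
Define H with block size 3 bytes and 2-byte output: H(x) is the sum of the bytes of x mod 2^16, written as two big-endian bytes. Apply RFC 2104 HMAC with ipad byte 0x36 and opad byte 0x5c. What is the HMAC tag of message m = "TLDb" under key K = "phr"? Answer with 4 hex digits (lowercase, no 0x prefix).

Key "phr" = 70 68 72 is exactly B = 3 bytes: K' = 70 68 72.
K' ⊕ ipad = 46 5e 44.  K' ⊕ opad = 2c 34 2e.
Inner input = (K'⊕ipad) ∥ m = 46 5e 44 ∥ 54 4c 44 62.
Inner hash: sum = 70+94+68+84+76+68+98 = 558 → 02 2e.
Outer input = (K'⊕opad) ∥ inner = 2c 34 2e ∥ 02 2e.
Outer hash (tag): sum = 44+52+46+2+46 = 190 → 00 be.

00be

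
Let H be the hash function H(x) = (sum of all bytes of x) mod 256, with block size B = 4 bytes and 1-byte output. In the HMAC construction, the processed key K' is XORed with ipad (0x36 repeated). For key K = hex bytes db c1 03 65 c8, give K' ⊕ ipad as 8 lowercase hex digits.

Key hex bytes db c1 03 65 c8 is 5 bytes > B = 4, so hash it first: H(key) = cc, then zero-pad to 4 bytes: K' = cc 00 00 00.
XOR each byte with 0x36: cc⊕36=fa, 00⊕36=36, 00⊕36=36, 00⊕36=36.

fa363636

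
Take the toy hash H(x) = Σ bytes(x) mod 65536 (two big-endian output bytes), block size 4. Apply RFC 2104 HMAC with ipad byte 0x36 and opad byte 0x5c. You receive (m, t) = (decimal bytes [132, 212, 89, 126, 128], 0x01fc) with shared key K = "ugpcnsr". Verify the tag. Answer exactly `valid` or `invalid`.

Key "ugpcnsr" = 75 67 70 63 6e 73 72 is 7 bytes > B = 4, so hash it first: H(key) = 03 02, then zero-pad to 4 bytes: K' = 03 02 00 00.
K' ⊕ ipad = 35 34 36 36; K' ⊕ opad = 5f 5e 5c 5c.
Inner hash: sum = 53+52+54+54+132+212+89+126+128 = 900 → 03 84.
Outer hash (recomputed tag): sum = 95+94+92+92+3+132 = 508 → 01 fc.
Recomputed tag = 01fc; claimed = 01fc → match.

valid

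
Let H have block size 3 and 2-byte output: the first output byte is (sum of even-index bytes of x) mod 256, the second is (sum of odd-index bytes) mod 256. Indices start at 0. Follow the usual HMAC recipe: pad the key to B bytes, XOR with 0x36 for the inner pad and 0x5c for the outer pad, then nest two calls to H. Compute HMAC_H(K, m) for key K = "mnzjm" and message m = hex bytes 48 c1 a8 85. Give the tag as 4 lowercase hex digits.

4262

Key "mnzjm" = 6d 6e 7a 6a 6d is 5 bytes > B = 3, so hash it first: H(key) = 54 d8, then zero-pad to 3 bytes: K' = 54 d8 00.
K' ⊕ ipad = 62 ee 36.  K' ⊕ opad = 08 84 5c.
Inner input = (K'⊕ipad) ∥ m = 62 ee 36 ∥ 48 c1 a8 85.
Inner hash: even-index sum = 478 mod 256 = 222; odd-index sum = 478 mod 256 = 222 → de de.
Outer input = (K'⊕opad) ∥ inner = 08 84 5c ∥ de de.
Outer hash (tag): even-index sum = 322 mod 256 = 66; odd-index sum = 354 mod 256 = 98 → 42 62.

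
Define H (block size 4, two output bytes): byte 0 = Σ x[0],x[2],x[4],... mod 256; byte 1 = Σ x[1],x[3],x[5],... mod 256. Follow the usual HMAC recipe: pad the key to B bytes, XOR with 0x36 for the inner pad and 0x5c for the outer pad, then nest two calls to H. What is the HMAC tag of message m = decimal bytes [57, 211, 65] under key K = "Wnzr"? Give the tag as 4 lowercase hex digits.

Key "Wnzr" = 57 6e 7a 72 is exactly B = 4 bytes: K' = 57 6e 7a 72.
K' ⊕ ipad = 61 58 4c 44.  K' ⊕ opad = 0b 32 26 2e.
Inner input = (K'⊕ipad) ∥ m = 61 58 4c 44 ∥ 39 d3 41.
Inner hash: even-index sum = 295 mod 256 = 39; odd-index sum = 367 mod 256 = 111 → 27 6f.
Outer input = (K'⊕opad) ∥ inner = 0b 32 26 2e ∥ 27 6f.
Outer hash (tag): even-index sum = 88 mod 256 = 88; odd-index sum = 207 mod 256 = 207 → 58 cf.

58cf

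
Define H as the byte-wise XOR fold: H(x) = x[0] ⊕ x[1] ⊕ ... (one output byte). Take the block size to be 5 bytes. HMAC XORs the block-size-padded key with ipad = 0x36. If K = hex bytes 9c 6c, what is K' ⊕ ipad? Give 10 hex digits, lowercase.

Key hex bytes 9c 6c is 2 bytes ≤ B = 5; zero-pad to 5 bytes: K' = 9c 6c 00 00 00.
XOR each byte with 0x36: 9c⊕36=aa, 6c⊕36=5a, 00⊕36=36, 00⊕36=36, 00⊕36=36.

aa5a363636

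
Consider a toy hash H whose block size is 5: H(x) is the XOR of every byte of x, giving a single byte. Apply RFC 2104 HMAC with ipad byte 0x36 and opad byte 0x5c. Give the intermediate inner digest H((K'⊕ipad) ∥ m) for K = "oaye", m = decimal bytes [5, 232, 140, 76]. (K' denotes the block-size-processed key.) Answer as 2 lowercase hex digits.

09

Key "oaye" = 6f 61 79 65 is 4 bytes ≤ B = 5; zero-pad to 5 bytes: K' = 6f 61 79 65 00.
K' ⊕ ipad = 59 57 4f 53 36.
Inner input = 59 57 4f 53 36 ∥ 05 e8 8c 4c.
Inner hash: XOR 59⊕57⊕4f⊕53⊕36⊕05⊕e8⊕8c⊕4c = 09.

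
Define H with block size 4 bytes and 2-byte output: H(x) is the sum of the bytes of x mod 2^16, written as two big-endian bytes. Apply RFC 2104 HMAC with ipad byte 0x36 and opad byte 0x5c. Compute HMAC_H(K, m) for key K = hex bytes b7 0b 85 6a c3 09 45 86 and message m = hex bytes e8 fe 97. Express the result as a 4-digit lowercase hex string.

01ca

Key hex bytes b7 0b 85 6a c3 09 45 86 is 8 bytes > B = 4, so hash it first: H(key) = 03 48, then zero-pad to 4 bytes: K' = 03 48 00 00.
K' ⊕ ipad = 35 7e 36 36.  K' ⊕ opad = 5f 14 5c 5c.
Inner input = (K'⊕ipad) ∥ m = 35 7e 36 36 ∥ e8 fe 97.
Inner hash: sum = 53+126+54+54+232+254+151 = 924 → 03 9c.
Outer input = (K'⊕opad) ∥ inner = 5f 14 5c 5c ∥ 03 9c.
Outer hash (tag): sum = 95+20+92+92+3+156 = 458 → 01 ca.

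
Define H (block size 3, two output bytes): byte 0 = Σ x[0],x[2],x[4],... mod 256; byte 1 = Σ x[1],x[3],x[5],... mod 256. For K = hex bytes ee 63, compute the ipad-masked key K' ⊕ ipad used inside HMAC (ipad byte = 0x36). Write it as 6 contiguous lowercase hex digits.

d85536

Key hex bytes ee 63 is 2 bytes ≤ B = 3; zero-pad to 3 bytes: K' = ee 63 00.
XOR each byte with 0x36: ee⊕36=d8, 63⊕36=55, 00⊕36=36.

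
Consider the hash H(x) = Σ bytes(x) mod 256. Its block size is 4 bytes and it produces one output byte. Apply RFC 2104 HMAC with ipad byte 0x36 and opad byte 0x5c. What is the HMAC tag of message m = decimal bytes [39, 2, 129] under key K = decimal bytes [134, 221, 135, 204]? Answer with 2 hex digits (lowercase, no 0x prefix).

Key decimal bytes [134, 221, 135, 204] = 86 dd 87 cc is exactly B = 4 bytes: K' = 86 dd 87 cc.
K' ⊕ ipad = b0 eb b1 fa.  K' ⊕ opad = da 81 db 90.
Inner input = (K'⊕ipad) ∥ m = b0 eb b1 fa ∥ 27 02 81.
Inner hash: sum = 176+235+177+250+39+2+129 = 1008; mod 256 = 240 → f0.
Outer input = (K'⊕opad) ∥ inner = da 81 db 90 ∥ f0.
Outer hash (tag): sum = 218+129+219+144+240 = 950; mod 256 = 182 → b6.

b6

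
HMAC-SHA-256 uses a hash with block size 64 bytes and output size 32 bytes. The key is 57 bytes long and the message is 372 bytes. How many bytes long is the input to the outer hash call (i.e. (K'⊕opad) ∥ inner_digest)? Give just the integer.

Key is 57 ≤ 64 bytes, zero-padded: |K'| = 64.
Outer input = (K'⊕opad) ∥ H(inner) → 64 + 32 = 96 bytes.

96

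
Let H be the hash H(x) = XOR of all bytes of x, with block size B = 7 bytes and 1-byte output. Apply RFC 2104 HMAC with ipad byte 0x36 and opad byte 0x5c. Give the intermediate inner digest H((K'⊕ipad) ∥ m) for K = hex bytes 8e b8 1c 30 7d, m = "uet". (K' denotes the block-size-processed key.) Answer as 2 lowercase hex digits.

Key hex bytes 8e b8 1c 30 7d is 5 bytes ≤ B = 7; zero-pad to 7 bytes: K' = 8e b8 1c 30 7d 00 00.
K' ⊕ ipad = b8 8e 2a 06 4b 36 36.
Inner input = b8 8e 2a 06 4b 36 36 ∥ 75 65 74.
Inner hash: XOR b8⊕8e⊕2a⊕06⊕4b⊕36⊕36⊕75⊕65⊕74 = 35.

35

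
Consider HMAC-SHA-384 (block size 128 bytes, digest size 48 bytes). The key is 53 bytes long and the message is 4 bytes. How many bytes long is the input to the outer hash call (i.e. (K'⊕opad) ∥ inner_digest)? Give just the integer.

176

Key is 53 ≤ 128 bytes, zero-padded: |K'| = 128.
Outer input = (K'⊕opad) ∥ H(inner) → 128 + 48 = 176 bytes.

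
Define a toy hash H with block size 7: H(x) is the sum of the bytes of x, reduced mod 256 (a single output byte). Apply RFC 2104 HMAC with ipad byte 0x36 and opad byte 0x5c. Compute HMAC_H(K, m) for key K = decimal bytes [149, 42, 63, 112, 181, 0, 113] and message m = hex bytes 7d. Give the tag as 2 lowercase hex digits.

Key decimal bytes [149, 42, 63, 112, 181, 0, 113] = 95 2a 3f 70 b5 00 71 is exactly B = 7 bytes: K' = 95 2a 3f 70 b5 00 71.
K' ⊕ ipad = a3 1c 09 46 83 36 47.  K' ⊕ opad = c9 76 63 2c e9 5c 2d.
Inner input = (K'⊕ipad) ∥ m = a3 1c 09 46 83 36 47 ∥ 7d.
Inner hash: sum = 163+28+9+70+131+54+71+125 = 651; mod 256 = 139 → 8b.
Outer input = (K'⊕opad) ∥ inner = c9 76 63 2c e9 5c 2d ∥ 8b.
Outer hash (tag): sum = 201+118+99+44+233+92+45+139 = 971; mod 256 = 203 → cb.

cb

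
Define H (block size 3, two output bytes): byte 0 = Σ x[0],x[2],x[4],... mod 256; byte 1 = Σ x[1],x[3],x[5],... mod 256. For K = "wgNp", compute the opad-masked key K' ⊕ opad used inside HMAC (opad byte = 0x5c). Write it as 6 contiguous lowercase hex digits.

Key "wgNp" = 77 67 4e 70 is 4 bytes > B = 3, so hash it first: H(key) = c5 d7, then zero-pad to 3 bytes: K' = c5 d7 00.
XOR each byte with 0x5c: c5⊕5c=99, d7⊕5c=8b, 00⊕5c=5c.

998b5c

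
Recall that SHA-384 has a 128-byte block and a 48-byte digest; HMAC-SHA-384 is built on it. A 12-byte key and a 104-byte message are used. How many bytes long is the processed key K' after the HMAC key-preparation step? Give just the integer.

128

Key is 12 ≤ 128 bytes, zero-padded: |K'| = 128.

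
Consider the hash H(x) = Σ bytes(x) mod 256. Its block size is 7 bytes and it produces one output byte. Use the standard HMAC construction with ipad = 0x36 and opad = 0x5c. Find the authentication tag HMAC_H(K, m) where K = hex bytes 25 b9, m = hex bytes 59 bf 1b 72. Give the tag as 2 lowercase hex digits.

Key hex bytes 25 b9 is 2 bytes ≤ B = 7; zero-pad to 7 bytes: K' = 25 b9 00 00 00 00 00.
K' ⊕ ipad = 13 8f 36 36 36 36 36.  K' ⊕ opad = 79 e5 5c 5c 5c 5c 5c.
Inner input = (K'⊕ipad) ∥ m = 13 8f 36 36 36 36 36 ∥ 59 bf 1b 72.
Inner hash: sum = 19+143+54+54+54+54+54+89+191+27+114 = 853; mod 256 = 85 → 55.
Outer input = (K'⊕opad) ∥ inner = 79 e5 5c 5c 5c 5c 5c ∥ 55.
Outer hash (tag): sum = 121+229+92+92+92+92+92+85 = 895; mod 256 = 127 → 7f.

7f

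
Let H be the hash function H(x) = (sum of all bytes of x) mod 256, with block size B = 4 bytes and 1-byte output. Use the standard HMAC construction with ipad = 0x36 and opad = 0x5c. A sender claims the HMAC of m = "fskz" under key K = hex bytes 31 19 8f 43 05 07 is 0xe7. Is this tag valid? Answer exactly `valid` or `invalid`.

Key hex bytes 31 19 8f 43 05 07 is 6 bytes > B = 4, so hash it first: H(key) = 28, then zero-pad to 4 bytes: K' = 28 00 00 00.
K' ⊕ ipad = 1e 36 36 36; K' ⊕ opad = 74 5c 5c 5c.
Inner hash: sum = 30+54+54+54+102+115+107+122 = 638; mod 256 = 126 → 7e.
Outer hash (recomputed tag): sum = 116+92+92+92+126 = 518; mod 256 = 6 → 06.
Recomputed tag = 06; claimed = e7 → mismatch.

invalid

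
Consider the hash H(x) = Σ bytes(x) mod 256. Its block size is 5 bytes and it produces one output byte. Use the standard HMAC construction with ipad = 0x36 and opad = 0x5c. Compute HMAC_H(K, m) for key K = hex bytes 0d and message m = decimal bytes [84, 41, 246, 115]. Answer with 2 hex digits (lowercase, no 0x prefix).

Key hex bytes 0d is 1 byte ≤ B = 5; zero-pad to 5 bytes: K' = 0d 00 00 00 00.
K' ⊕ ipad = 3b 36 36 36 36.  K' ⊕ opad = 51 5c 5c 5c 5c.
Inner input = (K'⊕ipad) ∥ m = 3b 36 36 36 36 ∥ 54 29 f6 73.
Inner hash: sum = 59+54+54+54+54+84+41+246+115 = 761; mod 256 = 249 → f9.
Outer input = (K'⊕opad) ∥ inner = 51 5c 5c 5c 5c ∥ f9.
Outer hash (tag): sum = 81+92+92+92+92+249 = 698; mod 256 = 186 → ba.

ba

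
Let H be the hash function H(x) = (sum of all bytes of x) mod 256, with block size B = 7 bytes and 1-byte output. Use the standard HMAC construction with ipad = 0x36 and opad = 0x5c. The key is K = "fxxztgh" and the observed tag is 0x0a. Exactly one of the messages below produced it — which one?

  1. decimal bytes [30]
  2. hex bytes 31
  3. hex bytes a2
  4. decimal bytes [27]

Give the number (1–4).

Key "fxxztgh" = 66 78 78 7a 74 67 68 is exactly B = 7 bytes: K' = 66 78 78 7a 74 67 68.
K' ⊕ ipad = 50 4e 4e 4c 42 51 5e; K' ⊕ opad = 3a 24 24 26 28 3b 34.
m1: inner = H(50 4e 4e 4c 42 51 5e 1e) = 47; tag = H(3a 24 24 26 28 3b 34 47) = 86
m2: inner = H(50 4e 4e 4c 42 51 5e 31) = 5a; tag = H(3a 24 24 26 28 3b 34 5a) = 99
m3: inner = H(50 4e 4e 4c 42 51 5e a2) = cb; tag = H(3a 24 24 26 28 3b 34 cb) = 0a ← matches
m4: inner = H(50 4e 4e 4c 42 51 5e 1b) = 44; tag = H(3a 24 24 26 28 3b 34 44) = 83

3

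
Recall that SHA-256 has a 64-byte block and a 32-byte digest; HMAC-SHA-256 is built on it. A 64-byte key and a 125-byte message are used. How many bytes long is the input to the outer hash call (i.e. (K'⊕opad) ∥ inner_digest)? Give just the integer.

96

Key is 64 ≤ 64 bytes, zero-padded: |K'| = 64.
Outer input = (K'⊕opad) ∥ H(inner) → 64 + 32 = 96 bytes.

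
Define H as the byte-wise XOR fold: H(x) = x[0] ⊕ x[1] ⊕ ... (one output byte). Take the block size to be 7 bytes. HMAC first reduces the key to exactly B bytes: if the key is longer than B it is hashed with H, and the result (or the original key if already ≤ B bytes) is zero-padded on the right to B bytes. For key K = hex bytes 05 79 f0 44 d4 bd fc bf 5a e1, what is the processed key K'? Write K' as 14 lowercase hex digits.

59000000000000

|K| = 10 > B = 7, so first hash the key.
H(K): XOR 05⊕79⊕f0⊕44⊕d4⊕bd⊕fc⊕bf⊕5a⊕e1 = 59.
Zero-pad H(K) = 59 to 7 bytes: K' = 59 00 00 00 00 00 00.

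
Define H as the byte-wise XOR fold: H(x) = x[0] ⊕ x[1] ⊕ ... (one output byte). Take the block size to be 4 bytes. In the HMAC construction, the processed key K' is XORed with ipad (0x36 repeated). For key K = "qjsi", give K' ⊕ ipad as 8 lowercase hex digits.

Key "qjsi" = 71 6a 73 69 is exactly B = 4 bytes: K' = 71 6a 73 69.
XOR each byte with 0x36: 71⊕36=47, 6a⊕36=5c, 73⊕36=45, 69⊕36=5f.

475c455f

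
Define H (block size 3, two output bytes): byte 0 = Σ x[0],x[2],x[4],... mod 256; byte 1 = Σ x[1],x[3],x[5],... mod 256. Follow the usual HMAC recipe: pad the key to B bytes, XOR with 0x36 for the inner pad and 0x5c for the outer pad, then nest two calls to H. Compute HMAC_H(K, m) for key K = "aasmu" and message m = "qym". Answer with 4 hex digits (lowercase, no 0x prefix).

47c0

Key "aasmu" = 61 61 73 6d 75 is 5 bytes > B = 3, so hash it first: H(key) = 49 ce, then zero-pad to 3 bytes: K' = 49 ce 00.
K' ⊕ ipad = 7f f8 36.  K' ⊕ opad = 15 92 5c.
Inner input = (K'⊕ipad) ∥ m = 7f f8 36 ∥ 71 79 6d.
Inner hash: even-index sum = 302 mod 256 = 46; odd-index sum = 470 mod 256 = 214 → 2e d6.
Outer input = (K'⊕opad) ∥ inner = 15 92 5c ∥ 2e d6.
Outer hash (tag): even-index sum = 327 mod 256 = 71; odd-index sum = 192 mod 256 = 192 → 47 c0.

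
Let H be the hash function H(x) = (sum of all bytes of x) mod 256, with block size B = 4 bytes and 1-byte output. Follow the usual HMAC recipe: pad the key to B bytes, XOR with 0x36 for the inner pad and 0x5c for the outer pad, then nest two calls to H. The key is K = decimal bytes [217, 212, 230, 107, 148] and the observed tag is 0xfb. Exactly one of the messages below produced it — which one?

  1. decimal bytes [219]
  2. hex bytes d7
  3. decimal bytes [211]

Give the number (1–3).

3

Key decimal bytes [217, 212, 230, 107, 148] = d9 d4 e6 6b 94 is 5 bytes > B = 4, so hash it first: H(key) = 92, then zero-pad to 4 bytes: K' = 92 00 00 00.
K' ⊕ ipad = a4 36 36 36; K' ⊕ opad = ce 5c 5c 5c.
m1: inner = H(a4 36 36 36 db) = 21; tag = H(ce 5c 5c 5c 21) = 03
m2: inner = H(a4 36 36 36 d7) = 1d; tag = H(ce 5c 5c 5c 1d) = ff
m3: inner = H(a4 36 36 36 d3) = 19; tag = H(ce 5c 5c 5c 19) = fb ← matches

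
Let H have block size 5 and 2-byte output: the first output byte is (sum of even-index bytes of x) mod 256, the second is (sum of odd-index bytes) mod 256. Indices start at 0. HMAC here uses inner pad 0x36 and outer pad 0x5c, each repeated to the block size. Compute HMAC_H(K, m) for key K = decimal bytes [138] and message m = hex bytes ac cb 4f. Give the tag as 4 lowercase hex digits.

f5ab

Key decimal bytes [138] = 8a is 1 byte ≤ B = 5; zero-pad to 5 bytes: K' = 8a 00 00 00 00.
K' ⊕ ipad = bc 36 36 36 36.  K' ⊕ opad = d6 5c 5c 5c 5c.
Inner input = (K'⊕ipad) ∥ m = bc 36 36 36 36 ∥ ac cb 4f.
Inner hash: even-index sum = 499 mod 256 = 243; odd-index sum = 359 mod 256 = 103 → f3 67.
Outer input = (K'⊕opad) ∥ inner = d6 5c 5c 5c 5c ∥ f3 67.
Outer hash (tag): even-index sum = 501 mod 256 = 245; odd-index sum = 427 mod 256 = 171 → f5 ab.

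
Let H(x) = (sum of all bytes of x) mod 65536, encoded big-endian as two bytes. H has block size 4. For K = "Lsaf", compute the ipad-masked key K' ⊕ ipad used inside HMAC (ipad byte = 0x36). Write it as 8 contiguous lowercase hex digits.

Key "Lsaf" = 4c 73 61 66 is exactly B = 4 bytes: K' = 4c 73 61 66.
XOR each byte with 0x36: 4c⊕36=7a, 73⊕36=45, 61⊕36=57, 66⊕36=50.

7a455750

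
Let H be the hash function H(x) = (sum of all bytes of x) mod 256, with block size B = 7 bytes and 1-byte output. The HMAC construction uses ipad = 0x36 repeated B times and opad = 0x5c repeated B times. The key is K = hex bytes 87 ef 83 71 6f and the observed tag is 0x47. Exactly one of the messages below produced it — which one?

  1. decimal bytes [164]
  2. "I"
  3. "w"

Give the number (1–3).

Key hex bytes 87 ef 83 71 6f is 5 bytes ≤ B = 7; zero-pad to 7 bytes: K' = 87 ef 83 71 6f 00 00.
K' ⊕ ipad = b1 d9 b5 47 59 36 36; K' ⊕ opad = db b3 df 2d 33 5c 5c.
m1: inner = H(b1 d9 b5 47 59 36 36 a4) = ef; tag = H(db b3 df 2d 33 5c 5c ef) = 74
m2: inner = H(b1 d9 b5 47 59 36 36 49) = 94; tag = H(db b3 df 2d 33 5c 5c 94) = 19
m3: inner = H(b1 d9 b5 47 59 36 36 77) = c2; tag = H(db b3 df 2d 33 5c 5c c2) = 47 ← matches

3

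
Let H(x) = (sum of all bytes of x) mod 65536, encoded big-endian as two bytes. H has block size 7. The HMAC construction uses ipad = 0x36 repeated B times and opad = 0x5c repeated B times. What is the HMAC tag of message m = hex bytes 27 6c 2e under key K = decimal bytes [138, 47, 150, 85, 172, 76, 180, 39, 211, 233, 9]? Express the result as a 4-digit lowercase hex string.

0293

Key decimal bytes [138, 47, 150, 85, 172, 76, 180, 39, 211, 233, 9] = 8a 2f 96 55 ac 4c b4 27 d3 e9 09 is 11 bytes > B = 7, so hash it first: H(key) = 05 3c, then zero-pad to 7 bytes: K' = 05 3c 00 00 00 00 00.
K' ⊕ ipad = 33 0a 36 36 36 36 36.  K' ⊕ opad = 59 60 5c 5c 5c 5c 5c.
Inner input = (K'⊕ipad) ∥ m = 33 0a 36 36 36 36 36 ∥ 27 6c 2e.
Inner hash: sum = 51+10+54+54+54+54+54+39+108+46 = 524 → 02 0c.
Outer input = (K'⊕opad) ∥ inner = 59 60 5c 5c 5c 5c 5c ∥ 02 0c.
Outer hash (tag): sum = 89+96+92+92+92+92+92+2+12 = 659 → 02 93.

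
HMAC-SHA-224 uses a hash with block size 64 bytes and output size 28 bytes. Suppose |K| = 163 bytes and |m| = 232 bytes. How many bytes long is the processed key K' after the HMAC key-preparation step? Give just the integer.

64

Key is 163 > 64 bytes, so it is hashed to 28 bytes then zero-padded to 64: |K'| = 64.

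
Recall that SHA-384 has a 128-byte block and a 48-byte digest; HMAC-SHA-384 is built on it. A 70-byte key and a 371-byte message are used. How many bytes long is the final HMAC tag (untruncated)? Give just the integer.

The tag is one SHA-384 digest: 48 bytes.

48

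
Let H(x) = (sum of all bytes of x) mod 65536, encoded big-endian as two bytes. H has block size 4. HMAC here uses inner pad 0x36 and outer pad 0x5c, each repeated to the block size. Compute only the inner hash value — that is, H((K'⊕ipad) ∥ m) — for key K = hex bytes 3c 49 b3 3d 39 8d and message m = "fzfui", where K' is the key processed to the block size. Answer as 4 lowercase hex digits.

02d1

Key hex bytes 3c 49 b3 3d 39 8d is 6 bytes > B = 4, so hash it first: H(key) = 02 3b, then zero-pad to 4 bytes: K' = 02 3b 00 00.
K' ⊕ ipad = 34 0d 36 36.
Inner input = 34 0d 36 36 ∥ 66 7a 66 75 69.
Inner hash: sum = 52+13+54+54+102+122+102+117+105 = 721 → 02 d1.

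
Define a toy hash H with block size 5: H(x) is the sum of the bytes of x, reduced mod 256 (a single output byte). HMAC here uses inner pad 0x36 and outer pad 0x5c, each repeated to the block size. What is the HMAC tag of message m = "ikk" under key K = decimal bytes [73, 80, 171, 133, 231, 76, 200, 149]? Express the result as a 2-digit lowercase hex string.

fb

Key decimal bytes [73, 80, 171, 133, 231, 76, 200, 149] = 49 50 ab 85 e7 4c c8 95 is 8 bytes > B = 5, so hash it first: H(key) = 59, then zero-pad to 5 bytes: K' = 59 00 00 00 00.
K' ⊕ ipad = 6f 36 36 36 36.  K' ⊕ opad = 05 5c 5c 5c 5c.
Inner input = (K'⊕ipad) ∥ m = 6f 36 36 36 36 ∥ 69 6b 6b.
Inner hash: sum = 111+54+54+54+54+105+107+107 = 646; mod 256 = 134 → 86.
Outer input = (K'⊕opad) ∥ inner = 05 5c 5c 5c 5c ∥ 86.
Outer hash (tag): sum = 5+92+92+92+92+134 = 507; mod 256 = 251 → fb.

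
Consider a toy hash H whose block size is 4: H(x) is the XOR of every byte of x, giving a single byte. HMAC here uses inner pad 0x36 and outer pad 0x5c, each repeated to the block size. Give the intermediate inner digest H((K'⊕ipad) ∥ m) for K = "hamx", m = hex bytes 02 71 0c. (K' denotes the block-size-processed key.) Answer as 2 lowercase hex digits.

63

Key "hamx" = 68 61 6d 78 is exactly B = 4 bytes: K' = 68 61 6d 78.
K' ⊕ ipad = 5e 57 5b 4e.
Inner input = 5e 57 5b 4e ∥ 02 71 0c.
Inner hash: XOR 5e⊕57⊕5b⊕4e⊕02⊕71⊕0c = 63.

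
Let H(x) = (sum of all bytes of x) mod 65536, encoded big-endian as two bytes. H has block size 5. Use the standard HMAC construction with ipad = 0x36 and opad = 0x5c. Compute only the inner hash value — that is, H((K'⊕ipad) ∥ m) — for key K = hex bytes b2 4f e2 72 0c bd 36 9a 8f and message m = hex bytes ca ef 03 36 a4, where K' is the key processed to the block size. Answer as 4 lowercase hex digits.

03b5

Key hex bytes b2 4f e2 72 0c bd 36 9a 8f is 9 bytes > B = 5, so hash it first: H(key) = 04 7d, then zero-pad to 5 bytes: K' = 04 7d 00 00 00.
K' ⊕ ipad = 32 4b 36 36 36.
Inner input = 32 4b 36 36 36 ∥ ca ef 03 36 a4.
Inner hash: sum = 50+75+54+54+54+202+239+3+54+164 = 949 → 03 b5.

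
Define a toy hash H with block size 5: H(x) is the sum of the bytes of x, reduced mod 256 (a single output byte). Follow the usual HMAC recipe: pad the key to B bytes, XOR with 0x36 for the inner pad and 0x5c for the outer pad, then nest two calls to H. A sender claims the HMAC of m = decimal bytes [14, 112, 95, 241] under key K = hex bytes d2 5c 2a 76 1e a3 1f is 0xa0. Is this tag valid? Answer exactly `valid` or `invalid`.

Key hex bytes d2 5c 2a 76 1e a3 1f is 7 bytes > B = 5, so hash it first: H(key) = ae, then zero-pad to 5 bytes: K' = ae 00 00 00 00.
K' ⊕ ipad = 98 36 36 36 36; K' ⊕ opad = f2 5c 5c 5c 5c.
Inner hash: sum = 152+54+54+54+54+14+112+95+241 = 830; mod 256 = 62 → 3e.
Outer hash (recomputed tag): sum = 242+92+92+92+92+62 = 672; mod 256 = 160 → a0.
Recomputed tag = a0; claimed = a0 → match.

valid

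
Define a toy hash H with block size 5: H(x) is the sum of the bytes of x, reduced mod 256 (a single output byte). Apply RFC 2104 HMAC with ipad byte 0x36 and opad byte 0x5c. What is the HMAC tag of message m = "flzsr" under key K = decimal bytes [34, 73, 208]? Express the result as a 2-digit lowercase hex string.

Key decimal bytes [34, 73, 208] = 22 49 d0 is 3 bytes ≤ B = 5; zero-pad to 5 bytes: K' = 22 49 d0 00 00.
K' ⊕ ipad = 14 7f e6 36 36.  K' ⊕ opad = 7e 15 8c 5c 5c.
Inner input = (K'⊕ipad) ∥ m = 14 7f e6 36 36 ∥ 66 6c 7a 73 72.
Inner hash: sum = 20+127+230+54+54+102+108+122+115+114 = 1046; mod 256 = 22 → 16.
Outer input = (K'⊕opad) ∥ inner = 7e 15 8c 5c 5c ∥ 16.
Outer hash (tag): sum = 126+21+140+92+92+22 = 493; mod 256 = 237 → ed.

ed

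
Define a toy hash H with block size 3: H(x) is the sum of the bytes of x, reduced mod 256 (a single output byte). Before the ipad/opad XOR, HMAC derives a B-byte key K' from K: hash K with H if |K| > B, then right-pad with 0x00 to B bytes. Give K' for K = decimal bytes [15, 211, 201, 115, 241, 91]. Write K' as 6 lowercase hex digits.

6a0000

|K| = 6 > B = 3, so first hash the key.
H(K): sum = 15+211+201+115+241+91 = 874; mod 256 = 106 → 6a.
Zero-pad H(K) = 6a to 3 bytes: K' = 6a 00 00.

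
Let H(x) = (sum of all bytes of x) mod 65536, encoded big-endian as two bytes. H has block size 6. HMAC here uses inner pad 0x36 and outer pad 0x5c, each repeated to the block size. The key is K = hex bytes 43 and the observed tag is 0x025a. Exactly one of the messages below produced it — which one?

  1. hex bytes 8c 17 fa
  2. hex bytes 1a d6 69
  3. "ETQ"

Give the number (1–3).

Key hex bytes 43 is 1 byte ≤ B = 6; zero-pad to 6 bytes: K' = 43 00 00 00 00 00.
K' ⊕ ipad = 75 36 36 36 36 36; K' ⊕ opad = 1f 5c 5c 5c 5c 5c.
m1: inner = H(75 36 36 36 36 36 8c 17 fa) = 03 20; tag = H(1f 5c 5c 5c 5c 5c 03 20) = 020e
m2: inner = H(75 36 36 36 36 36 1a d6 69) = 02 dc; tag = H(1f 5c 5c 5c 5c 5c 02 dc) = 02c9
m3: inner = H(75 36 36 36 36 36 45 54 51) = 02 6d; tag = H(1f 5c 5c 5c 5c 5c 02 6d) = 025a ← matches

3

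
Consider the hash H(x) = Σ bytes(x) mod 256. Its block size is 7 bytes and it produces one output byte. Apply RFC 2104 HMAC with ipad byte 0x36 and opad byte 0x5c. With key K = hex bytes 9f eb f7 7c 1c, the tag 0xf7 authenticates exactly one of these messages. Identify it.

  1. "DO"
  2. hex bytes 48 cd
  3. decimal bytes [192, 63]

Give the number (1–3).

1

Key hex bytes 9f eb f7 7c 1c is 5 bytes ≤ B = 7; zero-pad to 7 bytes: K' = 9f eb f7 7c 1c 00 00.
K' ⊕ ipad = a9 dd c1 4a 2a 36 36; K' ⊕ opad = c3 b7 ab 20 40 5c 5c.
m1: inner = H(a9 dd c1 4a 2a 36 36 44 4f) = ba; tag = H(c3 b7 ab 20 40 5c 5c ba) = f7 ← matches
m2: inner = H(a9 dd c1 4a 2a 36 36 48 cd) = 3c; tag = H(c3 b7 ab 20 40 5c 5c 3c) = 79
m3: inner = H(a9 dd c1 4a 2a 36 36 c0 3f) = 26; tag = H(c3 b7 ab 20 40 5c 5c 26) = 63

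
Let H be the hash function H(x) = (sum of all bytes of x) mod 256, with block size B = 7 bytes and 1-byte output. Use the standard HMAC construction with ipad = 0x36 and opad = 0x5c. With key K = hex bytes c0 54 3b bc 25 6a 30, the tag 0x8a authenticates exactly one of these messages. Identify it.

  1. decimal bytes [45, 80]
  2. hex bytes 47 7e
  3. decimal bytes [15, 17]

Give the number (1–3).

3

Key hex bytes c0 54 3b bc 25 6a 30 is exactly B = 7 bytes: K' = c0 54 3b bc 25 6a 30.
K' ⊕ ipad = f6 62 0d 8a 13 5c 06; K' ⊕ opad = 9c 08 67 e0 79 36 6c.
m1: inner = H(f6 62 0d 8a 13 5c 06 2d 50) = e1; tag = H(9c 08 67 e0 79 36 6c e1) = e7
m2: inner = H(f6 62 0d 8a 13 5c 06 47 7e) = 29; tag = H(9c 08 67 e0 79 36 6c 29) = 2f
m3: inner = H(f6 62 0d 8a 13 5c 06 0f 11) = 84; tag = H(9c 08 67 e0 79 36 6c 84) = 8a ← matches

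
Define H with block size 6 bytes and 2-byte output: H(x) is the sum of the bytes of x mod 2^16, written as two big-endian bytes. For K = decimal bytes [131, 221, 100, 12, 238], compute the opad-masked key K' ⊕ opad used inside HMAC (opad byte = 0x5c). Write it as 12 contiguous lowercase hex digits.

Key decimal bytes [131, 221, 100, 12, 238] = 83 dd 64 0c ee is 5 bytes ≤ B = 6; zero-pad to 6 bytes: K' = 83 dd 64 0c ee 00.
XOR each byte with 0x5c: 83⊕5c=df, dd⊕5c=81, 64⊕5c=38, 0c⊕5c=50, ee⊕5c=b2, 00⊕5c=5c.

df813850b25c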